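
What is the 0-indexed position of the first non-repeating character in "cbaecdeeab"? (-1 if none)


Input: cbaecdeeab
Character frequencies:
  'a': 2
  'b': 2
  'c': 2
  'd': 1
  'e': 3
Scanning left to right for freq == 1:
  Position 0 ('c'): freq=2, skip
  Position 1 ('b'): freq=2, skip
  Position 2 ('a'): freq=2, skip
  Position 3 ('e'): freq=3, skip
  Position 4 ('c'): freq=2, skip
  Position 5 ('d'): unique! => answer = 5

5


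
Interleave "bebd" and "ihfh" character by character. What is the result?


Interleaving "bebd" and "ihfh":
  Position 0: 'b' from first, 'i' from second => "bi"
  Position 1: 'e' from first, 'h' from second => "eh"
  Position 2: 'b' from first, 'f' from second => "bf"
  Position 3: 'd' from first, 'h' from second => "dh"
Result: biehbfdh

biehbfdh


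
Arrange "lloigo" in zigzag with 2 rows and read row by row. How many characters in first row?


Zigzag "lloigo" into 2 rows:
Placing characters:
  'l' => row 0
  'l' => row 1
  'o' => row 0
  'i' => row 1
  'g' => row 0
  'o' => row 1
Rows:
  Row 0: "log"
  Row 1: "lio"
First row length: 3

3


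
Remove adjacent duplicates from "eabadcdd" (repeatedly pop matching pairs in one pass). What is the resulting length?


Input: eabadcdd
Stack-based adjacent duplicate removal:
  Read 'e': push. Stack: e
  Read 'a': push. Stack: ea
  Read 'b': push. Stack: eab
  Read 'a': push. Stack: eaba
  Read 'd': push. Stack: eabad
  Read 'c': push. Stack: eabadc
  Read 'd': push. Stack: eabadcd
  Read 'd': matches stack top 'd' => pop. Stack: eabadc
Final stack: "eabadc" (length 6)

6


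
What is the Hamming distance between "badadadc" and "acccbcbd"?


Comparing "badadadc" and "acccbcbd" position by position:
  Position 0: 'b' vs 'a' => differ
  Position 1: 'a' vs 'c' => differ
  Position 2: 'd' vs 'c' => differ
  Position 3: 'a' vs 'c' => differ
  Position 4: 'd' vs 'b' => differ
  Position 5: 'a' vs 'c' => differ
  Position 6: 'd' vs 'b' => differ
  Position 7: 'c' vs 'd' => differ
Total differences (Hamming distance): 8

8


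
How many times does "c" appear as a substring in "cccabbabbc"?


Searching for "c" in "cccabbabbc"
Scanning each position:
  Position 0: "c" => MATCH
  Position 1: "c" => MATCH
  Position 2: "c" => MATCH
  Position 3: "a" => no
  Position 4: "b" => no
  Position 5: "b" => no
  Position 6: "a" => no
  Position 7: "b" => no
  Position 8: "b" => no
  Position 9: "c" => MATCH
Total occurrences: 4

4


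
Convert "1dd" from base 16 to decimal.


Input: "1dd" in base 16
Positional expansion:
  Digit '1' (value 1) x 16^2 = 256
  Digit 'd' (value 13) x 16^1 = 208
  Digit 'd' (value 13) x 16^0 = 13
Sum = 477

477


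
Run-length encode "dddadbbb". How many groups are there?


Input: dddadbbb
Scanning for consecutive runs:
  Group 1: 'd' x 3 (positions 0-2)
  Group 2: 'a' x 1 (positions 3-3)
  Group 3: 'd' x 1 (positions 4-4)
  Group 4: 'b' x 3 (positions 5-7)
Total groups: 4

4


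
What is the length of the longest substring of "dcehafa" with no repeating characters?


Input: "dcehafa"
Sliding window (track last position of each char):
  Position 0 ('d'): window [0,0] length 1 -- new best
  Position 1 ('c'): window [0,1] length 2 -- new best
  Position 2 ('e'): window [0,2] length 3 -- new best
  Position 3 ('h'): window [0,3] length 4 -- new best
  Position 4 ('a'): window [0,4] length 5 -- new best
  Position 5 ('f'): window [0,5] length 6 -- new best
  Position 6 ('a'): repeat (last at 4), move window start to 5
  Position 6 ('a'): window [5,6] length 2
Longest substring with no repeats: "dcehaf" with length 6

6


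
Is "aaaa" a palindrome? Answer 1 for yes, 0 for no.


Input: aaaa
Reversed: aaaa
  Compare pos 0 ('a') with pos 3 ('a'): match
  Compare pos 1 ('a') with pos 2 ('a'): match
Result: palindrome

1


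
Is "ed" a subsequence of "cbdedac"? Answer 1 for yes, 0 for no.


Check if "ed" is a subsequence of "cbdedac"
Greedy scan:
  Position 0 ('c'): no match needed
  Position 1 ('b'): no match needed
  Position 2 ('d'): no match needed
  Position 3 ('e'): matches sub[0] = 'e'
  Position 4 ('d'): matches sub[1] = 'd'
  Position 5 ('a'): no match needed
  Position 6 ('c'): no match needed
All 2 characters matched => is a subsequence

1


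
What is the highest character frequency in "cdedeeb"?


Input: cdedeeb
Character counts:
  'b': 1
  'c': 1
  'd': 2
  'e': 3
Maximum frequency: 3

3


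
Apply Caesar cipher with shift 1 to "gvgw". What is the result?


Caesar cipher: shift "gvgw" by 1
  'g' (pos 6) + 1 = pos 7 = 'h'
  'v' (pos 21) + 1 = pos 22 = 'w'
  'g' (pos 6) + 1 = pos 7 = 'h'
  'w' (pos 22) + 1 = pos 23 = 'x'
Result: hwhx

hwhx


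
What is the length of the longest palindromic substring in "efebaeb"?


Input: "efebaeb"
Checking substrings for palindromes:
  [0:3] "efe" (len 3) => palindrome
Longest palindromic substring: "efe" with length 3

3


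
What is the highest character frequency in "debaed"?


Input: debaed
Character counts:
  'a': 1
  'b': 1
  'd': 2
  'e': 2
Maximum frequency: 2

2


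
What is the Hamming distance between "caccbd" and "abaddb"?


Comparing "caccbd" and "abaddb" position by position:
  Position 0: 'c' vs 'a' => differ
  Position 1: 'a' vs 'b' => differ
  Position 2: 'c' vs 'a' => differ
  Position 3: 'c' vs 'd' => differ
  Position 4: 'b' vs 'd' => differ
  Position 5: 'd' vs 'b' => differ
Total differences (Hamming distance): 6

6


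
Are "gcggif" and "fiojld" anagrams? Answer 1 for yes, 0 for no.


Strings: "gcggif", "fiojld"
Sorted first:  cfgggi
Sorted second: dfijlo
Differ at position 0: 'c' vs 'd' => not anagrams

0


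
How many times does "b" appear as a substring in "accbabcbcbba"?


Searching for "b" in "accbabcbcbba"
Scanning each position:
  Position 0: "a" => no
  Position 1: "c" => no
  Position 2: "c" => no
  Position 3: "b" => MATCH
  Position 4: "a" => no
  Position 5: "b" => MATCH
  Position 6: "c" => no
  Position 7: "b" => MATCH
  Position 8: "c" => no
  Position 9: "b" => MATCH
  Position 10: "b" => MATCH
  Position 11: "a" => no
Total occurrences: 5

5


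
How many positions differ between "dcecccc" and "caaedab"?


Comparing "dcecccc" and "caaedab" position by position:
  Position 0: 'd' vs 'c' => DIFFER
  Position 1: 'c' vs 'a' => DIFFER
  Position 2: 'e' vs 'a' => DIFFER
  Position 3: 'c' vs 'e' => DIFFER
  Position 4: 'c' vs 'd' => DIFFER
  Position 5: 'c' vs 'a' => DIFFER
  Position 6: 'c' vs 'b' => DIFFER
Positions that differ: 7

7


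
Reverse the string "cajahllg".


Input: cajahllg
Reading characters right to left:
  Position 7: 'g'
  Position 6: 'l'
  Position 5: 'l'
  Position 4: 'h'
  Position 3: 'a'
  Position 2: 'j'
  Position 1: 'a'
  Position 0: 'c'
Reversed: gllhajac

gllhajac


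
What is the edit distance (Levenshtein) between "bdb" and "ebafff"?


Computing edit distance: "bdb" -> "ebafff"
DP table:
           e    b    a    f    f    f
      0    1    2    3    4    5    6
  b   1    1    1    2    3    4    5
  d   2    2    2    2    3    4    5
  b   3    3    2    3    3    4    5
Edit distance = dp[3][6] = 5

5


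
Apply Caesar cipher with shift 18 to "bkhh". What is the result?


Caesar cipher: shift "bkhh" by 18
  'b' (pos 1) + 18 = pos 19 = 't'
  'k' (pos 10) + 18 = pos 2 = 'c'
  'h' (pos 7) + 18 = pos 25 = 'z'
  'h' (pos 7) + 18 = pos 25 = 'z'
Result: tczz

tczz


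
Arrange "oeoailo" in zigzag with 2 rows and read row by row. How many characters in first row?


Zigzag "oeoailo" into 2 rows:
Placing characters:
  'o' => row 0
  'e' => row 1
  'o' => row 0
  'a' => row 1
  'i' => row 0
  'l' => row 1
  'o' => row 0
Rows:
  Row 0: "ooio"
  Row 1: "eal"
First row length: 4

4


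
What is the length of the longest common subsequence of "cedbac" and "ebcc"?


LCS of "cedbac" and "ebcc"
DP table:
           e    b    c    c
      0    0    0    0    0
  c   0    0    0    1    1
  e   0    1    1    1    1
  d   0    1    1    1    1
  b   0    1    2    2    2
  a   0    1    2    2    2
  c   0    1    2    3    3
LCS length = dp[6][4] = 3

3


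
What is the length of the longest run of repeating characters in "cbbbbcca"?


Input: "cbbbbcca"
Scanning for longest run:
  Position 1 ('b'): new char, reset run to 1
  Position 2 ('b'): continues run of 'b', length=2
  Position 3 ('b'): continues run of 'b', length=3
  Position 4 ('b'): continues run of 'b', length=4
  Position 5 ('c'): new char, reset run to 1
  Position 6 ('c'): continues run of 'c', length=2
  Position 7 ('a'): new char, reset run to 1
Longest run: 'b' with length 4

4


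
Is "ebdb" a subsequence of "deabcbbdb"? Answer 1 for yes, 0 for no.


Check if "ebdb" is a subsequence of "deabcbbdb"
Greedy scan:
  Position 0 ('d'): no match needed
  Position 1 ('e'): matches sub[0] = 'e'
  Position 2 ('a'): no match needed
  Position 3 ('b'): matches sub[1] = 'b'
  Position 4 ('c'): no match needed
  Position 5 ('b'): no match needed
  Position 6 ('b'): no match needed
  Position 7 ('d'): matches sub[2] = 'd'
  Position 8 ('b'): matches sub[3] = 'b'
All 4 characters matched => is a subsequence

1


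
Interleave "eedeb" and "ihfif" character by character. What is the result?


Interleaving "eedeb" and "ihfif":
  Position 0: 'e' from first, 'i' from second => "ei"
  Position 1: 'e' from first, 'h' from second => "eh"
  Position 2: 'd' from first, 'f' from second => "df"
  Position 3: 'e' from first, 'i' from second => "ei"
  Position 4: 'b' from first, 'f' from second => "bf"
Result: eiehdfeibf

eiehdfeibf


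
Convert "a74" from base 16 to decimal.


Input: "a74" in base 16
Positional expansion:
  Digit 'a' (value 10) x 16^2 = 2560
  Digit '7' (value 7) x 16^1 = 112
  Digit '4' (value 4) x 16^0 = 4
Sum = 2676

2676


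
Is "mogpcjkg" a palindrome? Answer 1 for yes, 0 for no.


Input: mogpcjkg
Reversed: gkjcpgom
  Compare pos 0 ('m') with pos 7 ('g'): MISMATCH
  Compare pos 1 ('o') with pos 6 ('k'): MISMATCH
  Compare pos 2 ('g') with pos 5 ('j'): MISMATCH
  Compare pos 3 ('p') with pos 4 ('c'): MISMATCH
Result: not a palindrome

0


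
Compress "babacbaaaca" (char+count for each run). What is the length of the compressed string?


Input: babacbaaaca
Runs:
  'b' x 1 => "b1"
  'a' x 1 => "a1"
  'b' x 1 => "b1"
  'a' x 1 => "a1"
  'c' x 1 => "c1"
  'b' x 1 => "b1"
  'a' x 3 => "a3"
  'c' x 1 => "c1"
  'a' x 1 => "a1"
Compressed: "b1a1b1a1c1b1a3c1a1"
Compressed length: 18

18


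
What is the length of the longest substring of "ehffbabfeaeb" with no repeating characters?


Input: "ehffbabfeaeb"
Sliding window (track last position of each char):
  Position 0 ('e'): window [0,0] length 1 -- new best
  Position 1 ('h'): window [0,1] length 2 -- new best
  Position 2 ('f'): window [0,2] length 3 -- new best
  Position 3 ('f'): repeat (last at 2), move window start to 3
  Position 3 ('f'): window [3,3] length 1
  Position 4 ('b'): window [3,4] length 2
  Position 5 ('a'): window [3,5] length 3
  Position 6 ('b'): repeat (last at 4), move window start to 5
  Position 6 ('b'): window [5,6] length 2
  Position 7 ('f'): window [5,7] length 3
  Position 8 ('e'): window [5,8] length 4 -- new best
  Position 9 ('a'): repeat (last at 5), move window start to 6
  Position 9 ('a'): window [6,9] length 4
  Position 10 ('e'): repeat (last at 8), move window start to 9
  Position 10 ('e'): window [9,10] length 2
  Position 11 ('b'): window [9,11] length 3
Longest substring with no repeats: "abfe" with length 4

4


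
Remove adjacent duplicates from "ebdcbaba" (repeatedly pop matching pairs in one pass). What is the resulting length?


Input: ebdcbaba
Stack-based adjacent duplicate removal:
  Read 'e': push. Stack: e
  Read 'b': push. Stack: eb
  Read 'd': push. Stack: ebd
  Read 'c': push. Stack: ebdc
  Read 'b': push. Stack: ebdcb
  Read 'a': push. Stack: ebdcba
  Read 'b': push. Stack: ebdcbab
  Read 'a': push. Stack: ebdcbaba
Final stack: "ebdcbaba" (length 8)

8


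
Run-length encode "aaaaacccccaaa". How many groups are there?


Input: aaaaacccccaaa
Scanning for consecutive runs:
  Group 1: 'a' x 5 (positions 0-4)
  Group 2: 'c' x 5 (positions 5-9)
  Group 3: 'a' x 3 (positions 10-12)
Total groups: 3

3


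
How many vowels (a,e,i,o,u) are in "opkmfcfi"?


Input: opkmfcfi
Checking each character:
  'o' at position 0: vowel (running total: 1)
  'p' at position 1: consonant
  'k' at position 2: consonant
  'm' at position 3: consonant
  'f' at position 4: consonant
  'c' at position 5: consonant
  'f' at position 6: consonant
  'i' at position 7: vowel (running total: 2)
Total vowels: 2

2


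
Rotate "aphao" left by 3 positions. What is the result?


Input: "aphao", rotate left by 3
First 3 characters: "aph"
Remaining characters: "ao"
Concatenate remaining + first: "ao" + "aph" = "aoaph"

aoaph


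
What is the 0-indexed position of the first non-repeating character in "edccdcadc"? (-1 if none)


Input: edccdcadc
Character frequencies:
  'a': 1
  'c': 4
  'd': 3
  'e': 1
Scanning left to right for freq == 1:
  Position 0 ('e'): unique! => answer = 0

0


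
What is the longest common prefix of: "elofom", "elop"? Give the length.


Words: elofom, elop
  Position 0: all 'e' => match
  Position 1: all 'l' => match
  Position 2: all 'o' => match
  Position 3: ('f', 'p') => mismatch, stop
LCP = "elo" (length 3)

3


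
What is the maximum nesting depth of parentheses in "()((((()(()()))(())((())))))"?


Input: "()((((()(()()))(())((())))))"
Tracking depth:
  Position 0 '(': depth becomes 1
  Position 1 ')': depth becomes 0
  Position 2 '(': depth becomes 1
  Position 3 '(': depth becomes 2
  Position 4 '(': depth becomes 3
  Position 5 '(': depth becomes 4
  Position 6 '(': depth becomes 5
  Position 7 ')': depth becomes 4
  Position 8 '(': depth becomes 5
  Position 9 '(': depth becomes 6
  Position 10 ')': depth becomes 5
  Position 11 '(': depth becomes 6
  Position 12 ')': depth becomes 5
  Position 13 ')': depth becomes 4
  Position 14 ')': depth becomes 3
  Position 15 '(': depth becomes 4
  Position 16 '(': depth becomes 5
  Position 17 ')': depth becomes 4
  Position 18 ')': depth becomes 3
  Position 19 '(': depth becomes 4
  Position 20 '(': depth becomes 5
  Position 21 '(': depth becomes 6
  Position 22 ')': depth becomes 5
  Position 23 ')': depth becomes 4
  Position 24 ')': depth becomes 3
  Position 25 ')': depth becomes 2
  Position 26 ')': depth becomes 1
  Position 27 ')': depth becomes 0
Maximum depth reached: 6

6


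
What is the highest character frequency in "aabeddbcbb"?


Input: aabeddbcbb
Character counts:
  'a': 2
  'b': 4
  'c': 1
  'd': 2
  'e': 1
Maximum frequency: 4

4


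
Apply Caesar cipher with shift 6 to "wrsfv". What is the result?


Caesar cipher: shift "wrsfv" by 6
  'w' (pos 22) + 6 = pos 2 = 'c'
  'r' (pos 17) + 6 = pos 23 = 'x'
  's' (pos 18) + 6 = pos 24 = 'y'
  'f' (pos 5) + 6 = pos 11 = 'l'
  'v' (pos 21) + 6 = pos 1 = 'b'
Result: cxylb

cxylb


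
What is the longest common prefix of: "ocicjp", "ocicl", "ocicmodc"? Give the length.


Words: ocicjp, ocicl, ocicmodc
  Position 0: all 'o' => match
  Position 1: all 'c' => match
  Position 2: all 'i' => match
  Position 3: all 'c' => match
  Position 4: ('j', 'l', 'm') => mismatch, stop
LCP = "ocic" (length 4)

4


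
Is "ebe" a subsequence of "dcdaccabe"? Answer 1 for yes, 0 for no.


Check if "ebe" is a subsequence of "dcdaccabe"
Greedy scan:
  Position 0 ('d'): no match needed
  Position 1 ('c'): no match needed
  Position 2 ('d'): no match needed
  Position 3 ('a'): no match needed
  Position 4 ('c'): no match needed
  Position 5 ('c'): no match needed
  Position 6 ('a'): no match needed
  Position 7 ('b'): no match needed
  Position 8 ('e'): matches sub[0] = 'e'
Only matched 1/3 characters => not a subsequence

0


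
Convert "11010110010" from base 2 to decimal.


Input: "11010110010" in base 2
Positional expansion:
  Digit '1' (value 1) x 2^10 = 1024
  Digit '1' (value 1) x 2^9 = 512
  Digit '0' (value 0) x 2^8 = 0
  Digit '1' (value 1) x 2^7 = 128
  Digit '0' (value 0) x 2^6 = 0
  Digit '1' (value 1) x 2^5 = 32
  Digit '1' (value 1) x 2^4 = 16
  Digit '0' (value 0) x 2^3 = 0
  Digit '0' (value 0) x 2^2 = 0
  Digit '1' (value 1) x 2^1 = 2
  Digit '0' (value 0) x 2^0 = 0
Sum = 1714

1714


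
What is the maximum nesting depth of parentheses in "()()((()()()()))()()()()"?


Input: "()()((()()()()))()()()()"
Tracking depth:
  Position 0 '(': depth becomes 1
  Position 1 ')': depth becomes 0
  Position 2 '(': depth becomes 1
  Position 3 ')': depth becomes 0
  Position 4 '(': depth becomes 1
  Position 5 '(': depth becomes 2
  Position 6 '(': depth becomes 3
  Position 7 ')': depth becomes 2
  Position 8 '(': depth becomes 3
  Position 9 ')': depth becomes 2
  Position 10 '(': depth becomes 3
  Position 11 ')': depth becomes 2
  Position 12 '(': depth becomes 3
  Position 13 ')': depth becomes 2
  Position 14 ')': depth becomes 1
  Position 15 ')': depth becomes 0
  Position 16 '(': depth becomes 1
  Position 17 ')': depth becomes 0
  Position 18 '(': depth becomes 1
  Position 19 ')': depth becomes 0
  Position 20 '(': depth becomes 1
  Position 21 ')': depth becomes 0
  Position 22 '(': depth becomes 1
  Position 23 ')': depth becomes 0
Maximum depth reached: 3

3


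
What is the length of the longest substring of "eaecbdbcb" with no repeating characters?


Input: "eaecbdbcb"
Sliding window (track last position of each char):
  Position 0 ('e'): window [0,0] length 1 -- new best
  Position 1 ('a'): window [0,1] length 2 -- new best
  Position 2 ('e'): repeat (last at 0), move window start to 1
  Position 2 ('e'): window [1,2] length 2
  Position 3 ('c'): window [1,3] length 3 -- new best
  Position 4 ('b'): window [1,4] length 4 -- new best
  Position 5 ('d'): window [1,5] length 5 -- new best
  Position 6 ('b'): repeat (last at 4), move window start to 5
  Position 6 ('b'): window [5,6] length 2
  Position 7 ('c'): window [5,7] length 3
  Position 8 ('b'): repeat (last at 6), move window start to 7
  Position 8 ('b'): window [7,8] length 2
Longest substring with no repeats: "aecbd" with length 5

5


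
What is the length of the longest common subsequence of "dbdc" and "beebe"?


LCS of "dbdc" and "beebe"
DP table:
           b    e    e    b    e
      0    0    0    0    0    0
  d   0    0    0    0    0    0
  b   0    1    1    1    1    1
  d   0    1    1    1    1    1
  c   0    1    1    1    1    1
LCS length = dp[4][5] = 1

1


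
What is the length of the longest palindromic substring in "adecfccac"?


Input: "adecfccac"
Checking substrings for palindromes:
  [3:6] "cfc" (len 3) => palindrome
  [6:9] "cac" (len 3) => palindrome
  [5:7] "cc" (len 2) => palindrome
Longest palindromic substring: "cfc" with length 3

3


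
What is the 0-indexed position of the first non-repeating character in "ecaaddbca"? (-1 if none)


Input: ecaaddbca
Character frequencies:
  'a': 3
  'b': 1
  'c': 2
  'd': 2
  'e': 1
Scanning left to right for freq == 1:
  Position 0 ('e'): unique! => answer = 0

0


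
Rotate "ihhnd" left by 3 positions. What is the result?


Input: "ihhnd", rotate left by 3
First 3 characters: "ihh"
Remaining characters: "nd"
Concatenate remaining + first: "nd" + "ihh" = "ndihh"

ndihh


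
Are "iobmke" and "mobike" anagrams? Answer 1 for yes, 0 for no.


Strings: "iobmke", "mobike"
Sorted first:  beikmo
Sorted second: beikmo
Sorted forms match => anagrams

1


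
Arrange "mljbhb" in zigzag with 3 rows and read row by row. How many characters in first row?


Zigzag "mljbhb" into 3 rows:
Placing characters:
  'm' => row 0
  'l' => row 1
  'j' => row 2
  'b' => row 1
  'h' => row 0
  'b' => row 1
Rows:
  Row 0: "mh"
  Row 1: "lbb"
  Row 2: "j"
First row length: 2

2


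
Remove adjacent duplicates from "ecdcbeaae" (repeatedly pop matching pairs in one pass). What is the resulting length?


Input: ecdcbeaae
Stack-based adjacent duplicate removal:
  Read 'e': push. Stack: e
  Read 'c': push. Stack: ec
  Read 'd': push. Stack: ecd
  Read 'c': push. Stack: ecdc
  Read 'b': push. Stack: ecdcb
  Read 'e': push. Stack: ecdcbe
  Read 'a': push. Stack: ecdcbea
  Read 'a': matches stack top 'a' => pop. Stack: ecdcbe
  Read 'e': matches stack top 'e' => pop. Stack: ecdcb
Final stack: "ecdcb" (length 5)

5


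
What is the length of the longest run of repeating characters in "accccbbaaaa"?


Input: "accccbbaaaa"
Scanning for longest run:
  Position 1 ('c'): new char, reset run to 1
  Position 2 ('c'): continues run of 'c', length=2
  Position 3 ('c'): continues run of 'c', length=3
  Position 4 ('c'): continues run of 'c', length=4
  Position 5 ('b'): new char, reset run to 1
  Position 6 ('b'): continues run of 'b', length=2
  Position 7 ('a'): new char, reset run to 1
  Position 8 ('a'): continues run of 'a', length=2
  Position 9 ('a'): continues run of 'a', length=3
  Position 10 ('a'): continues run of 'a', length=4
Longest run: 'c' with length 4

4


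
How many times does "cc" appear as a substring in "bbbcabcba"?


Searching for "cc" in "bbbcabcba"
Scanning each position:
  Position 0: "bb" => no
  Position 1: "bb" => no
  Position 2: "bc" => no
  Position 3: "ca" => no
  Position 4: "ab" => no
  Position 5: "bc" => no
  Position 6: "cb" => no
  Position 7: "ba" => no
Total occurrences: 0

0


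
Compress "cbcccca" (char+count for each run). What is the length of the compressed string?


Input: cbcccca
Runs:
  'c' x 1 => "c1"
  'b' x 1 => "b1"
  'c' x 4 => "c4"
  'a' x 1 => "a1"
Compressed: "c1b1c4a1"
Compressed length: 8

8


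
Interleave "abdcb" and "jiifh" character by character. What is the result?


Interleaving "abdcb" and "jiifh":
  Position 0: 'a' from first, 'j' from second => "aj"
  Position 1: 'b' from first, 'i' from second => "bi"
  Position 2: 'd' from first, 'i' from second => "di"
  Position 3: 'c' from first, 'f' from second => "cf"
  Position 4: 'b' from first, 'h' from second => "bh"
Result: ajbidicfbh

ajbidicfbh


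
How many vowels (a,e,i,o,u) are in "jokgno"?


Input: jokgno
Checking each character:
  'j' at position 0: consonant
  'o' at position 1: vowel (running total: 1)
  'k' at position 2: consonant
  'g' at position 3: consonant
  'n' at position 4: consonant
  'o' at position 5: vowel (running total: 2)
Total vowels: 2

2


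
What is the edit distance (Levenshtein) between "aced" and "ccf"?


Computing edit distance: "aced" -> "ccf"
DP table:
           c    c    f
      0    1    2    3
  a   1    1    2    3
  c   2    1    1    2
  e   3    2    2    2
  d   4    3    3    3
Edit distance = dp[4][3] = 3

3


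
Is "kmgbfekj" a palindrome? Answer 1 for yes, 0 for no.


Input: kmgbfekj
Reversed: jkefbgmk
  Compare pos 0 ('k') with pos 7 ('j'): MISMATCH
  Compare pos 1 ('m') with pos 6 ('k'): MISMATCH
  Compare pos 2 ('g') with pos 5 ('e'): MISMATCH
  Compare pos 3 ('b') with pos 4 ('f'): MISMATCH
Result: not a palindrome

0


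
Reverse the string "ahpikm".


Input: ahpikm
Reading characters right to left:
  Position 5: 'm'
  Position 4: 'k'
  Position 3: 'i'
  Position 2: 'p'
  Position 1: 'h'
  Position 0: 'a'
Reversed: mkipha

mkipha


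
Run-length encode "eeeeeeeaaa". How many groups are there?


Input: eeeeeeeaaa
Scanning for consecutive runs:
  Group 1: 'e' x 7 (positions 0-6)
  Group 2: 'a' x 3 (positions 7-9)
Total groups: 2

2


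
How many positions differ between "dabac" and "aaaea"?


Comparing "dabac" and "aaaea" position by position:
  Position 0: 'd' vs 'a' => DIFFER
  Position 1: 'a' vs 'a' => same
  Position 2: 'b' vs 'a' => DIFFER
  Position 3: 'a' vs 'e' => DIFFER
  Position 4: 'c' vs 'a' => DIFFER
Positions that differ: 4

4


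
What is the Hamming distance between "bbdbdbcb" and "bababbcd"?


Comparing "bbdbdbcb" and "bababbcd" position by position:
  Position 0: 'b' vs 'b' => same
  Position 1: 'b' vs 'a' => differ
  Position 2: 'd' vs 'b' => differ
  Position 3: 'b' vs 'a' => differ
  Position 4: 'd' vs 'b' => differ
  Position 5: 'b' vs 'b' => same
  Position 6: 'c' vs 'c' => same
  Position 7: 'b' vs 'd' => differ
Total differences (Hamming distance): 5

5


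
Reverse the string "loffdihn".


Input: loffdihn
Reading characters right to left:
  Position 7: 'n'
  Position 6: 'h'
  Position 5: 'i'
  Position 4: 'd'
  Position 3: 'f'
  Position 2: 'f'
  Position 1: 'o'
  Position 0: 'l'
Reversed: nhidffol

nhidffol


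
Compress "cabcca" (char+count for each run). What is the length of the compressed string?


Input: cabcca
Runs:
  'c' x 1 => "c1"
  'a' x 1 => "a1"
  'b' x 1 => "b1"
  'c' x 2 => "c2"
  'a' x 1 => "a1"
Compressed: "c1a1b1c2a1"
Compressed length: 10

10


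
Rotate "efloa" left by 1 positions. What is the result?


Input: "efloa", rotate left by 1
First 1 characters: "e"
Remaining characters: "floa"
Concatenate remaining + first: "floa" + "e" = "floae"

floae


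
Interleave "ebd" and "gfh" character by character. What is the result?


Interleaving "ebd" and "gfh":
  Position 0: 'e' from first, 'g' from second => "eg"
  Position 1: 'b' from first, 'f' from second => "bf"
  Position 2: 'd' from first, 'h' from second => "dh"
Result: egbfdh

egbfdh


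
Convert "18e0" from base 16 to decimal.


Input: "18e0" in base 16
Positional expansion:
  Digit '1' (value 1) x 16^3 = 4096
  Digit '8' (value 8) x 16^2 = 2048
  Digit 'e' (value 14) x 16^1 = 224
  Digit '0' (value 0) x 16^0 = 0
Sum = 6368

6368


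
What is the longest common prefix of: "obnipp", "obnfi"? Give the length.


Words: obnipp, obnfi
  Position 0: all 'o' => match
  Position 1: all 'b' => match
  Position 2: all 'n' => match
  Position 3: ('i', 'f') => mismatch, stop
LCP = "obn" (length 3)

3


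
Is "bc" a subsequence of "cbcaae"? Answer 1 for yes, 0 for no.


Check if "bc" is a subsequence of "cbcaae"
Greedy scan:
  Position 0 ('c'): no match needed
  Position 1 ('b'): matches sub[0] = 'b'
  Position 2 ('c'): matches sub[1] = 'c'
  Position 3 ('a'): no match needed
  Position 4 ('a'): no match needed
  Position 5 ('e'): no match needed
All 2 characters matched => is a subsequence

1


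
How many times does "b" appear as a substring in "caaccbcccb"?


Searching for "b" in "caaccbcccb"
Scanning each position:
  Position 0: "c" => no
  Position 1: "a" => no
  Position 2: "a" => no
  Position 3: "c" => no
  Position 4: "c" => no
  Position 5: "b" => MATCH
  Position 6: "c" => no
  Position 7: "c" => no
  Position 8: "c" => no
  Position 9: "b" => MATCH
Total occurrences: 2

2


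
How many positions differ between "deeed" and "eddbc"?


Comparing "deeed" and "eddbc" position by position:
  Position 0: 'd' vs 'e' => DIFFER
  Position 1: 'e' vs 'd' => DIFFER
  Position 2: 'e' vs 'd' => DIFFER
  Position 3: 'e' vs 'b' => DIFFER
  Position 4: 'd' vs 'c' => DIFFER
Positions that differ: 5

5


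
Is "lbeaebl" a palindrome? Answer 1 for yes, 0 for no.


Input: lbeaebl
Reversed: lbeaebl
  Compare pos 0 ('l') with pos 6 ('l'): match
  Compare pos 1 ('b') with pos 5 ('b'): match
  Compare pos 2 ('e') with pos 4 ('e'): match
Result: palindrome

1


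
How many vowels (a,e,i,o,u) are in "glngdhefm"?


Input: glngdhefm
Checking each character:
  'g' at position 0: consonant
  'l' at position 1: consonant
  'n' at position 2: consonant
  'g' at position 3: consonant
  'd' at position 4: consonant
  'h' at position 5: consonant
  'e' at position 6: vowel (running total: 1)
  'f' at position 7: consonant
  'm' at position 8: consonant
Total vowels: 1

1


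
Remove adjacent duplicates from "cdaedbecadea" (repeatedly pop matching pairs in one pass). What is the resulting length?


Input: cdaedbecadea
Stack-based adjacent duplicate removal:
  Read 'c': push. Stack: c
  Read 'd': push. Stack: cd
  Read 'a': push. Stack: cda
  Read 'e': push. Stack: cdae
  Read 'd': push. Stack: cdaed
  Read 'b': push. Stack: cdaedb
  Read 'e': push. Stack: cdaedbe
  Read 'c': push. Stack: cdaedbec
  Read 'a': push. Stack: cdaedbeca
  Read 'd': push. Stack: cdaedbecad
  Read 'e': push. Stack: cdaedbecade
  Read 'a': push. Stack: cdaedbecadea
Final stack: "cdaedbecadea" (length 12)

12


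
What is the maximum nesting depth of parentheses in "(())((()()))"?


Input: "(())((()()))"
Tracking depth:
  Position 0 '(': depth becomes 1
  Position 1 '(': depth becomes 2
  Position 2 ')': depth becomes 1
  Position 3 ')': depth becomes 0
  Position 4 '(': depth becomes 1
  Position 5 '(': depth becomes 2
  Position 6 '(': depth becomes 3
  Position 7 ')': depth becomes 2
  Position 8 '(': depth becomes 3
  Position 9 ')': depth becomes 2
  Position 10 ')': depth becomes 1
  Position 11 ')': depth becomes 0
Maximum depth reached: 3

3


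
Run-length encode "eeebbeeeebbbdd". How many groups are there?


Input: eeebbeeeebbbdd
Scanning for consecutive runs:
  Group 1: 'e' x 3 (positions 0-2)
  Group 2: 'b' x 2 (positions 3-4)
  Group 3: 'e' x 4 (positions 5-8)
  Group 4: 'b' x 3 (positions 9-11)
  Group 5: 'd' x 2 (positions 12-13)
Total groups: 5

5


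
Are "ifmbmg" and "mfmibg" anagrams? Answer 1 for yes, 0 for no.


Strings: "ifmbmg", "mfmibg"
Sorted first:  bfgimm
Sorted second: bfgimm
Sorted forms match => anagrams

1


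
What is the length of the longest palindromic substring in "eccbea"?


Input: "eccbea"
Checking substrings for palindromes:
  [1:3] "cc" (len 2) => palindrome
Longest palindromic substring: "cc" with length 2

2


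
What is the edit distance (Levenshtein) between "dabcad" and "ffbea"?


Computing edit distance: "dabcad" -> "ffbea"
DP table:
           f    f    b    e    a
      0    1    2    3    4    5
  d   1    1    2    3    4    5
  a   2    2    2    3    4    4
  b   3    3    3    2    3    4
  c   4    4    4    3    3    4
  a   5    5    5    4    4    3
  d   6    6    6    5    5    4
Edit distance = dp[6][5] = 4

4


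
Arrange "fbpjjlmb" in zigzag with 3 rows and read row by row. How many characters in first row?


Zigzag "fbpjjlmb" into 3 rows:
Placing characters:
  'f' => row 0
  'b' => row 1
  'p' => row 2
  'j' => row 1
  'j' => row 0
  'l' => row 1
  'm' => row 2
  'b' => row 1
Rows:
  Row 0: "fj"
  Row 1: "bjlb"
  Row 2: "pm"
First row length: 2

2


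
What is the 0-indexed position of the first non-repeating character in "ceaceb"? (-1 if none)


Input: ceaceb
Character frequencies:
  'a': 1
  'b': 1
  'c': 2
  'e': 2
Scanning left to right for freq == 1:
  Position 0 ('c'): freq=2, skip
  Position 1 ('e'): freq=2, skip
  Position 2 ('a'): unique! => answer = 2

2


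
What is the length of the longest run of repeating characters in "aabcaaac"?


Input: "aabcaaac"
Scanning for longest run:
  Position 1 ('a'): continues run of 'a', length=2
  Position 2 ('b'): new char, reset run to 1
  Position 3 ('c'): new char, reset run to 1
  Position 4 ('a'): new char, reset run to 1
  Position 5 ('a'): continues run of 'a', length=2
  Position 6 ('a'): continues run of 'a', length=3
  Position 7 ('c'): new char, reset run to 1
Longest run: 'a' with length 3

3


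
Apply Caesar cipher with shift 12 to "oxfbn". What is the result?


Caesar cipher: shift "oxfbn" by 12
  'o' (pos 14) + 12 = pos 0 = 'a'
  'x' (pos 23) + 12 = pos 9 = 'j'
  'f' (pos 5) + 12 = pos 17 = 'r'
  'b' (pos 1) + 12 = pos 13 = 'n'
  'n' (pos 13) + 12 = pos 25 = 'z'
Result: ajrnz

ajrnz


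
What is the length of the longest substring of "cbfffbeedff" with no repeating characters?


Input: "cbfffbeedff"
Sliding window (track last position of each char):
  Position 0 ('c'): window [0,0] length 1 -- new best
  Position 1 ('b'): window [0,1] length 2 -- new best
  Position 2 ('f'): window [0,2] length 3 -- new best
  Position 3 ('f'): repeat (last at 2), move window start to 3
  Position 3 ('f'): window [3,3] length 1
  Position 4 ('f'): repeat (last at 3), move window start to 4
  Position 4 ('f'): window [4,4] length 1
  Position 5 ('b'): window [4,5] length 2
  Position 6 ('e'): window [4,6] length 3
  Position 7 ('e'): repeat (last at 6), move window start to 7
  Position 7 ('e'): window [7,7] length 1
  Position 8 ('d'): window [7,8] length 2
  Position 9 ('f'): window [7,9] length 3
  Position 10 ('f'): repeat (last at 9), move window start to 10
  Position 10 ('f'): window [10,10] length 1
Longest substring with no repeats: "cbf" with length 3

3


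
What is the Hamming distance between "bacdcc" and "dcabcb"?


Comparing "bacdcc" and "dcabcb" position by position:
  Position 0: 'b' vs 'd' => differ
  Position 1: 'a' vs 'c' => differ
  Position 2: 'c' vs 'a' => differ
  Position 3: 'd' vs 'b' => differ
  Position 4: 'c' vs 'c' => same
  Position 5: 'c' vs 'b' => differ
Total differences (Hamming distance): 5

5


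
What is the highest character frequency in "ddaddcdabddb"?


Input: ddaddcdabddb
Character counts:
  'a': 2
  'b': 2
  'c': 1
  'd': 7
Maximum frequency: 7

7


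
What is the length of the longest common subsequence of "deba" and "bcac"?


LCS of "deba" and "bcac"
DP table:
           b    c    a    c
      0    0    0    0    0
  d   0    0    0    0    0
  e   0    0    0    0    0
  b   0    1    1    1    1
  a   0    1    1    2    2
LCS length = dp[4][4] = 2

2


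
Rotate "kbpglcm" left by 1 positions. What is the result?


Input: "kbpglcm", rotate left by 1
First 1 characters: "k"
Remaining characters: "bpglcm"
Concatenate remaining + first: "bpglcm" + "k" = "bpglcmk"

bpglcmk


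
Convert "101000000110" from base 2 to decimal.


Input: "101000000110" in base 2
Positional expansion:
  Digit '1' (value 1) x 2^11 = 2048
  Digit '0' (value 0) x 2^10 = 0
  Digit '1' (value 1) x 2^9 = 512
  Digit '0' (value 0) x 2^8 = 0
  Digit '0' (value 0) x 2^7 = 0
  Digit '0' (value 0) x 2^6 = 0
  Digit '0' (value 0) x 2^5 = 0
  Digit '0' (value 0) x 2^4 = 0
  Digit '0' (value 0) x 2^3 = 0
  Digit '1' (value 1) x 2^2 = 4
  Digit '1' (value 1) x 2^1 = 2
  Digit '0' (value 0) x 2^0 = 0
Sum = 2566

2566


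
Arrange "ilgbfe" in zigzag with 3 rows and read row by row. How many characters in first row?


Zigzag "ilgbfe" into 3 rows:
Placing characters:
  'i' => row 0
  'l' => row 1
  'g' => row 2
  'b' => row 1
  'f' => row 0
  'e' => row 1
Rows:
  Row 0: "if"
  Row 1: "lbe"
  Row 2: "g"
First row length: 2

2


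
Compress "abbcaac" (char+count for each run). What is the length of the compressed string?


Input: abbcaac
Runs:
  'a' x 1 => "a1"
  'b' x 2 => "b2"
  'c' x 1 => "c1"
  'a' x 2 => "a2"
  'c' x 1 => "c1"
Compressed: "a1b2c1a2c1"
Compressed length: 10

10


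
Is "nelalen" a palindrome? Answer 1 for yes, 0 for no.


Input: nelalen
Reversed: nelalen
  Compare pos 0 ('n') with pos 6 ('n'): match
  Compare pos 1 ('e') with pos 5 ('e'): match
  Compare pos 2 ('l') with pos 4 ('l'): match
Result: palindrome

1


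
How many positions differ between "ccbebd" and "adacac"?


Comparing "ccbebd" and "adacac" position by position:
  Position 0: 'c' vs 'a' => DIFFER
  Position 1: 'c' vs 'd' => DIFFER
  Position 2: 'b' vs 'a' => DIFFER
  Position 3: 'e' vs 'c' => DIFFER
  Position 4: 'b' vs 'a' => DIFFER
  Position 5: 'd' vs 'c' => DIFFER
Positions that differ: 6

6


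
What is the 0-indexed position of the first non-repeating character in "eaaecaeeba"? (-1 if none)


Input: eaaecaeeba
Character frequencies:
  'a': 4
  'b': 1
  'c': 1
  'e': 4
Scanning left to right for freq == 1:
  Position 0 ('e'): freq=4, skip
  Position 1 ('a'): freq=4, skip
  Position 2 ('a'): freq=4, skip
  Position 3 ('e'): freq=4, skip
  Position 4 ('c'): unique! => answer = 4

4


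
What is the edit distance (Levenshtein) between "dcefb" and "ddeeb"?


Computing edit distance: "dcefb" -> "ddeeb"
DP table:
           d    d    e    e    b
      0    1    2    3    4    5
  d   1    0    1    2    3    4
  c   2    1    1    2    3    4
  e   3    2    2    1    2    3
  f   4    3    3    2    2    3
  b   5    4    4    3    3    2
Edit distance = dp[5][5] = 2

2


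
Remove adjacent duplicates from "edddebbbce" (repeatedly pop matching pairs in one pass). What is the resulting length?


Input: edddebbbce
Stack-based adjacent duplicate removal:
  Read 'e': push. Stack: e
  Read 'd': push. Stack: ed
  Read 'd': matches stack top 'd' => pop. Stack: e
  Read 'd': push. Stack: ed
  Read 'e': push. Stack: ede
  Read 'b': push. Stack: edeb
  Read 'b': matches stack top 'b' => pop. Stack: ede
  Read 'b': push. Stack: edeb
  Read 'c': push. Stack: edebc
  Read 'e': push. Stack: edebce
Final stack: "edebce" (length 6)

6


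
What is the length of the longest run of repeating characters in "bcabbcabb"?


Input: "bcabbcabb"
Scanning for longest run:
  Position 1 ('c'): new char, reset run to 1
  Position 2 ('a'): new char, reset run to 1
  Position 3 ('b'): new char, reset run to 1
  Position 4 ('b'): continues run of 'b', length=2
  Position 5 ('c'): new char, reset run to 1
  Position 6 ('a'): new char, reset run to 1
  Position 7 ('b'): new char, reset run to 1
  Position 8 ('b'): continues run of 'b', length=2
Longest run: 'b' with length 2

2


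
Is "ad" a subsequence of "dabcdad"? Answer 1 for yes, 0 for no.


Check if "ad" is a subsequence of "dabcdad"
Greedy scan:
  Position 0 ('d'): no match needed
  Position 1 ('a'): matches sub[0] = 'a'
  Position 2 ('b'): no match needed
  Position 3 ('c'): no match needed
  Position 4 ('d'): matches sub[1] = 'd'
  Position 5 ('a'): no match needed
  Position 6 ('d'): no match needed
All 2 characters matched => is a subsequence

1


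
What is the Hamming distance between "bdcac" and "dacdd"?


Comparing "bdcac" and "dacdd" position by position:
  Position 0: 'b' vs 'd' => differ
  Position 1: 'd' vs 'a' => differ
  Position 2: 'c' vs 'c' => same
  Position 3: 'a' vs 'd' => differ
  Position 4: 'c' vs 'd' => differ
Total differences (Hamming distance): 4

4


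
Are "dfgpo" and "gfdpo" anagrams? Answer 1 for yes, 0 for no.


Strings: "dfgpo", "gfdpo"
Sorted first:  dfgop
Sorted second: dfgop
Sorted forms match => anagrams

1


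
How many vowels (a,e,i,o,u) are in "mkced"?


Input: mkced
Checking each character:
  'm' at position 0: consonant
  'k' at position 1: consonant
  'c' at position 2: consonant
  'e' at position 3: vowel (running total: 1)
  'd' at position 4: consonant
Total vowels: 1

1


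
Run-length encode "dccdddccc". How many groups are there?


Input: dccdddccc
Scanning for consecutive runs:
  Group 1: 'd' x 1 (positions 0-0)
  Group 2: 'c' x 2 (positions 1-2)
  Group 3: 'd' x 3 (positions 3-5)
  Group 4: 'c' x 3 (positions 6-8)
Total groups: 4

4


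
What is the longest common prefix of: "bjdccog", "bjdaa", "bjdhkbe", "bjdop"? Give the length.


Words: bjdccog, bjdaa, bjdhkbe, bjdop
  Position 0: all 'b' => match
  Position 1: all 'j' => match
  Position 2: all 'd' => match
  Position 3: ('c', 'a', 'h', 'o') => mismatch, stop
LCP = "bjd" (length 3)

3


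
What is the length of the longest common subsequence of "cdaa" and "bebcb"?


LCS of "cdaa" and "bebcb"
DP table:
           b    e    b    c    b
      0    0    0    0    0    0
  c   0    0    0    0    1    1
  d   0    0    0    0    1    1
  a   0    0    0    0    1    1
  a   0    0    0    0    1    1
LCS length = dp[4][5] = 1

1


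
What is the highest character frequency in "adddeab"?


Input: adddeab
Character counts:
  'a': 2
  'b': 1
  'd': 3
  'e': 1
Maximum frequency: 3

3


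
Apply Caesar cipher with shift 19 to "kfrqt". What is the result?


Caesar cipher: shift "kfrqt" by 19
  'k' (pos 10) + 19 = pos 3 = 'd'
  'f' (pos 5) + 19 = pos 24 = 'y'
  'r' (pos 17) + 19 = pos 10 = 'k'
  'q' (pos 16) + 19 = pos 9 = 'j'
  't' (pos 19) + 19 = pos 12 = 'm'
Result: dykjm

dykjm


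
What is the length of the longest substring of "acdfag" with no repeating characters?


Input: "acdfag"
Sliding window (track last position of each char):
  Position 0 ('a'): window [0,0] length 1 -- new best
  Position 1 ('c'): window [0,1] length 2 -- new best
  Position 2 ('d'): window [0,2] length 3 -- new best
  Position 3 ('f'): window [0,3] length 4 -- new best
  Position 4 ('a'): repeat (last at 0), move window start to 1
  Position 4 ('a'): window [1,4] length 4
  Position 5 ('g'): window [1,5] length 5 -- new best
Longest substring with no repeats: "cdfag" with length 5

5
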